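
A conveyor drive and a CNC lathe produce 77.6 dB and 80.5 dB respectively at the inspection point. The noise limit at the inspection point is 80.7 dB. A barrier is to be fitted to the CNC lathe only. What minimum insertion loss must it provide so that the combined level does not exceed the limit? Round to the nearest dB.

3 dB

Fixed contribution from the other source: Σ 10^(L/10) = 10^(77.6/10) = 5.754e+07 (77.60 dB).
To meet 80.7 dB overall, the treated CNC lathe may contribute at most 10^(80.7/10) − 5.754e+07 = 5.995e+07, i.e. 77.78 dB.
So the CNC lathe must be reduced from 80.5 to 77.78 dB: IL = 2.72 dB.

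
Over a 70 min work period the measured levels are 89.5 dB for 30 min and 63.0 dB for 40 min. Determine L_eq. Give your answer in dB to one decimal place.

Weight each interval's intensity by its duration and average over T = 70 min:
Σ tᵢ·10^(Lᵢ/10) = 30·10^(89.5/10) + 40·10^(63.0/10) = 2.682e+10.
L_eq = 10·log₁₀(2.682e+10/70) = 85.83 dB.

85.8 dB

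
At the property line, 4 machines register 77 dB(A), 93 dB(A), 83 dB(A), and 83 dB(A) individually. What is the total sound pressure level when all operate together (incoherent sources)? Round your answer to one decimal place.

93.9 dB(A)

Incoherent sources combine by intensity addition: L_total = 10·log₁₀(Σ 10^(L_i/10)).
Σ 10^(L/10) = 10^(77/10) + 10^(93/10) + 10^(83/10) + 10^(83/10) = 2.444e+09.
L_total = 10·log₁₀(2.444e+09) = 93.88 dB(A).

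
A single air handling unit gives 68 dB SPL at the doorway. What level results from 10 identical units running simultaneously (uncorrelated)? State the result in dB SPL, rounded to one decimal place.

L_total = L₁ + 10·log₁₀ N for N identical incoherent sources.
L_total = 68 + 10·log₁₀(10) = 68 + 10.000 = 78.00 dB SPL.

78.0 dB SPL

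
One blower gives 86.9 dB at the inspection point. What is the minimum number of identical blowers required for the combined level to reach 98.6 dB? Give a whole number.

N identical sources give L₁ + 10·log₁₀ N, so require 10·log₁₀ N ≥ 98.6 − 86.9 = 11.7 dB.
N ≥ 10^(11.7/10) = 14.791, so N = 15.

15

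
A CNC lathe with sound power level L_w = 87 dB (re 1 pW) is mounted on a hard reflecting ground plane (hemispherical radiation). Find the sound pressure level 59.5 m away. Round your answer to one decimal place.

The power spreads over a hemisphere of area 2π·r², so L_p = L_w − 10·log₁₀(2π·r²).
2π·r² = 2.224e+04 m², 10·log₁₀ of that is 43.472 dB.
L_p = 87 − 43.472 = 43.53 dB.

43.5 dB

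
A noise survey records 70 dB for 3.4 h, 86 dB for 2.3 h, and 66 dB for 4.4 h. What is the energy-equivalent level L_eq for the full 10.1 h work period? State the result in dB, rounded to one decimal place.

79.8 dB

Weight each interval's intensity by its duration and average over T = 10.1 h:
Σ tᵢ·10^(Lᵢ/10) = 3.4·10^(70/10) + 2.3·10^(86/10) + 4.4·10^(66/10) = 9.672e+08.
L_eq = 10·log₁₀(9.672e+08/10.1) = 79.81 dB.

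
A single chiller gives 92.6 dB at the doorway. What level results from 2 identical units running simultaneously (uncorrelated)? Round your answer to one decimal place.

L_total = L₁ + 10·log₁₀ N for N identical incoherent sources.
L_total = 92.6 + 10·log₁₀(2) = 92.6 + 3.010 = 95.61 dB.

95.6 dB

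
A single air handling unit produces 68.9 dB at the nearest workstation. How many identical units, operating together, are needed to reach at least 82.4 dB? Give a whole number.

Need L₁ + 10·log₁₀ N ≥ 82.4, i.e. log₁₀ N ≥ 1.35.
N ≥ 10^(13.5/10) = 22.387, so N = 23.

23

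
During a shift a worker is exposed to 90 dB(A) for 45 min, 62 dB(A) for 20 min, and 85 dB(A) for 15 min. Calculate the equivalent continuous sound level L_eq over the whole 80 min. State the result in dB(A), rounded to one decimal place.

87.9 dB(A)

Weight each interval's intensity by its duration and average over T = 80 min:
Σ tᵢ·10^(Lᵢ/10) = 45·10^(90/10) + 20·10^(62/10) + 15·10^(85/10) = 4.978e+10.
L_eq = 10·log₁₀(4.978e+10/80) = 87.94 dB(A).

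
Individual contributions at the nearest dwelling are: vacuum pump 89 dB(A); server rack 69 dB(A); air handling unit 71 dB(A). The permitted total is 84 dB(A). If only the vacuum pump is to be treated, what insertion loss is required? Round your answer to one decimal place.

5.4 dB

Fixed contribution from the other sources: Σ 10^(L/10) = 10^(69/10) + 10^(71/10) = 2.053e+07 (73.12 dB(A)).
To meet 84 dB(A) overall, the treated vacuum pump may contribute at most 10^(84/10) − 2.053e+07 = 2.307e+08, i.e. 83.63 dB(A).
So the vacuum pump must be reduced from 89 to 83.63 dB(A): IL = 5.37 dB.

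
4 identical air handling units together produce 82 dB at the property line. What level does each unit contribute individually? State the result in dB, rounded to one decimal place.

76.0 dB

Dividing the total intensity by 4 lowers the level by 10·log₁₀ 4 = 6.021 dB: L₁ = 82 − 6.021.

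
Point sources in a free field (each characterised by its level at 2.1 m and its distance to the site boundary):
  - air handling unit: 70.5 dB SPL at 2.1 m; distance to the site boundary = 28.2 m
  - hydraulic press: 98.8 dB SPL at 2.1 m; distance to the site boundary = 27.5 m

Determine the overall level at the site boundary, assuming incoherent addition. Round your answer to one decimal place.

76.5 dB SPL

Propagate each source to the receiver with L = L_ref − 20·log₁₀(r/r_ref), then add intensities.
air handling unit: 70.5 − 20·log₁₀(28.2/2.1) = 70.5 − 22.56 = 47.94 dB SPL.
hydraulic press: 98.8 − 20·log₁₀(27.5/2.1) = 98.8 − 22.34 = 76.46 dB SPL.
Σ 10^(L/10) = 4.430e+07 → L_total = 10·log₁₀(4.430e+07) = 76.46 dB SPL.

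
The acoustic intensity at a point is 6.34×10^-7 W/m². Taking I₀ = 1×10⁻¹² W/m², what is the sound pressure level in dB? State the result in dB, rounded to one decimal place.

I/I₀ = 6.34×10^-7/10⁻¹² = 6.34×10^5, and L = 10·log₁₀(I/I₀).
L = 10·(0.8021 + 5) = 58.02 dB.

58.0 dB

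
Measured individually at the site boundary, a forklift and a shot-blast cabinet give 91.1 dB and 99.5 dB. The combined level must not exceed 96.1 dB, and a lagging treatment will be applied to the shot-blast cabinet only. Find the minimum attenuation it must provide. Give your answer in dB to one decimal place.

5.1 dB

The untreated sources together contribute 10^(91.1/10) = 1.288e+09, i.e. 91.10 dB.
The limit corresponds to 10^(96.1/10) = 4.074e+09; subtracting the fixed part leaves 2.786e+09 for the shot-blast cabinet, i.e. 94.45 dB.
So the shot-blast cabinet must be reduced from 99.5 to 94.45 dB: IL = 5.05 dB.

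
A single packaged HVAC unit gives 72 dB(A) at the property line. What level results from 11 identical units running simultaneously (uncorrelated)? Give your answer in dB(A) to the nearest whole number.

82 dB(A)

L_total = L₁ + 10·log₁₀ N for N identical incoherent sources.
L_total = 72 + 10·log₁₀(11) = 72 + 10.414 = 82.41 dB(A).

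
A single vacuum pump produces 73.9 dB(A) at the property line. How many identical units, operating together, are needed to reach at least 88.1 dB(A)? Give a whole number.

N identical sources give L₁ + 10·log₁₀ N, so require 10·log₁₀ N ≥ 88.1 − 73.9 = 14.2 dB.
N ≥ 10^(14.2/10) = 26.303, so N = 27.

27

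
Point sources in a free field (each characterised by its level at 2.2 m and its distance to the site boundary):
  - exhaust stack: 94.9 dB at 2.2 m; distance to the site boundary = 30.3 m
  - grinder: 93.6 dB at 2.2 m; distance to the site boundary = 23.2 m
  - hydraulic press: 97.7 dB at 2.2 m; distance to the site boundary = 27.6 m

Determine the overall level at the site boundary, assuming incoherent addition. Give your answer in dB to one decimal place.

78.7 dB

Propagate each source to the receiver with L = L_ref − 20·log₁₀(r/r_ref), then add intensities.
exhaust stack: 94.9 − 20·log₁₀(30.3/2.2) = 94.9 − 22.78 = 72.12 dB.
grinder: 93.6 − 20·log₁₀(23.2/2.2) = 93.6 − 20.46 = 73.14 dB.
hydraulic press: 97.7 − 20·log₁₀(27.6/2.2) = 97.7 − 21.97 = 75.73 dB.
Σ 10^(L/10) = 7.430e+07 → L_total = 10·log₁₀(7.430e+07) = 78.71 dB.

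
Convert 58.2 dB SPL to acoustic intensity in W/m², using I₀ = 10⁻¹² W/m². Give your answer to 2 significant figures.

6.6e-07 W/m²

I/I₀ = 10^(58.2/10) = 6.607e+05, so I = 6.607e+05 × 10⁻¹² W/m².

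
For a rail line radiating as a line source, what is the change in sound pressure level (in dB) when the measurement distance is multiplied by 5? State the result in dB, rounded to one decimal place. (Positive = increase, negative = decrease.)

A line source loses 3 dB per doubling of distance; generally ΔL = −10·log₁₀(r₂/r₁).
ΔL = −10·log₁₀(5) = -6.99 dB.

-7.0 dB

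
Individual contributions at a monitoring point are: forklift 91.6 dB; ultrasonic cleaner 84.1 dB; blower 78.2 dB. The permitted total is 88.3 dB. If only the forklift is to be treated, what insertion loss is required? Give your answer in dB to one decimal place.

Fixed contribution from the other sources: Σ 10^(L/10) = 10^(84.1/10) + 10^(78.2/10) = 3.231e+08 (85.09 dB).
The limit corresponds to 10^(88.3/10) = 6.761e+08; subtracting the fixed part leaves 3.530e+08 for the forklift, i.e. 85.48 dB.
So the forklift must be reduced from 91.6 to 85.48 dB: IL = 6.12 dB.

6.1 dB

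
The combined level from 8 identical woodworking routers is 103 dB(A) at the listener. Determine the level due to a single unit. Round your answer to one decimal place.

For N identical incoherent sources L_total = L₁ + 10·log₁₀ N, so L₁ = 103 − 10·log₁₀(8) = 103 − 9.031.

94.0 dB(A)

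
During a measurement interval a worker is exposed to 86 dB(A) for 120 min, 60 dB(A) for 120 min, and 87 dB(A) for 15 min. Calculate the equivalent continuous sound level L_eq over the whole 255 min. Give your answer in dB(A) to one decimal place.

Weight each interval's intensity by its duration and average over T = 255 min:
Σ tᵢ·10^(Lᵢ/10) = 120·10^(86/10) + 120·10^(60/10) + 15·10^(87/10) = 5.541e+10.
L_eq = 10·log₁₀(5.541e+10/255) = 83.37 dB(A).

83.4 dB(A)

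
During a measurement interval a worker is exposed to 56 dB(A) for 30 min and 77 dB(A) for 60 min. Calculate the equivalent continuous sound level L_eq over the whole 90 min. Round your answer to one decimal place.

75.3 dB(A)

The energy average is taken in the linear domain: L_eq = 10·log₁₀[(Σ tᵢ·10^(Lᵢ/10))/T], T = 90 min.
Σ tᵢ·10^(Lᵢ/10) = 30·10^(56/10) + 60·10^(77/10) = 3.019e+09.
L_eq = 10·log₁₀(3.019e+09/90) = 75.26 dB(A).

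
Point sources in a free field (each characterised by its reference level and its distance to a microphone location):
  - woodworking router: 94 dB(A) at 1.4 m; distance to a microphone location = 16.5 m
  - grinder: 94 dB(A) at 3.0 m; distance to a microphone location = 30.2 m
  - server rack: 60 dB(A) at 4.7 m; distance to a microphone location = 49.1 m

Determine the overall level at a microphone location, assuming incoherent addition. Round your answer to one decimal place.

First find each source's level at the receiver (point-source: −20·log₁₀(r/r_ref)), then combine on an intensity basis.
woodworking router: 94 − 20·log₁₀(16.5/1.4) = 94 − 21.43 = 72.57 dB(A).
grinder: 94 − 20·log₁₀(30.2/3.0) = 94 − 20.06 = 73.94 dB(A).
server rack: 60 − 20·log₁₀(49.1/4.7) = 60 − 20.38 = 39.62 dB(A).
Σ 10^(L/10) = 4.288e+07 → L_total = 10·log₁₀(4.288e+07) = 76.32 dB(A).

76.3 dB(A)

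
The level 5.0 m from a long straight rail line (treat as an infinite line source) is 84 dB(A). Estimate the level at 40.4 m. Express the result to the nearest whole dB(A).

Cylindrical spreading from a line source gives a 10·log₁₀(r₂/r₁) drop.
L₂ = 84 − 10·log₁₀(40.4/5.0) = 84 − 9.074 = 74.93 dB(A).

75 dB(A)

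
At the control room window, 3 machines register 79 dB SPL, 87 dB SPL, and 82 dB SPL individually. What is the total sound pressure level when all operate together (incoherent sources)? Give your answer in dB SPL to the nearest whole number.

Incoherent sources combine by intensity addition: L_total = 10·log₁₀(Σ 10^(L_i/10)).
Σ 10^(L/10) = 10^(79/10) + 10^(87/10) + 10^(82/10) = 7.391e+08.
L_total = 10·log₁₀(7.391e+08) = 88.69 dB SPL.

89 dB SPL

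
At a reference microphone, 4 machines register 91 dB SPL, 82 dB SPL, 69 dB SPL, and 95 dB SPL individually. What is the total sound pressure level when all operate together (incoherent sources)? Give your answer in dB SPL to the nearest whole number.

For uncorrelated sources the intensities add, so convert each level to linear form, sum, and take 10·log₁₀ of the total.
Σ 10^(L/10) = 10^(91/10) + 10^(82/10) + 10^(69/10) + 10^(95/10) = 4.588e+09.
L_total = 10·log₁₀(4.588e+09) = 96.62 dB SPL.

97 dB SPL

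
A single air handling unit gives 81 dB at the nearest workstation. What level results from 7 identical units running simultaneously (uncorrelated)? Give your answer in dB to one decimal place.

With 7 equal, uncorrelated contributions the intensity is 7× that of one unit, giving a rise of 10·log₁₀ 7.
L_total = 81 + 10·log₁₀(7) = 81 + 8.451 = 89.45 dB.

89.5 dB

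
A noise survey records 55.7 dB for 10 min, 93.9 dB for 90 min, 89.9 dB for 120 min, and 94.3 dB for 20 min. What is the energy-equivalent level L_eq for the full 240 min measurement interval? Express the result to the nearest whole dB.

92 dB

The energy average is taken in the linear domain: L_eq = 10·log₁₀[(Σ tᵢ·10^(Lᵢ/10))/T], T = 240 min.
Σ tᵢ·10^(Lᵢ/10) = 10·10^(55.7/10) + 90·10^(93.9/10) + 120·10^(89.9/10) + 20·10^(94.3/10) = 3.920e+11.
L_eq = 10·log₁₀(3.920e+11/240) = 92.13 dB.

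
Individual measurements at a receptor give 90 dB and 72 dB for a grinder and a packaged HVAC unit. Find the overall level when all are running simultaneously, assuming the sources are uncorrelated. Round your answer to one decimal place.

90.1 dB

Incoherent sources combine by intensity addition: L_total = 10·log₁₀(Σ 10^(L_i/10)).
Σ 10^(L/10) = 10^(90/10) + 10^(72/10) = 1.016e+09.
L_total = 10·log₁₀(1.016e+09) = 90.07 dB.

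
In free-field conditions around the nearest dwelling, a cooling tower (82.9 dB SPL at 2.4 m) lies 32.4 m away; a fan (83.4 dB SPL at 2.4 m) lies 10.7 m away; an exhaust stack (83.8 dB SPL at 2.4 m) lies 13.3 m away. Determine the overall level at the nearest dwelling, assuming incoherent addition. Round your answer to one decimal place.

73.0 dB SPL

First find each source's level at the receiver (point-source: −20·log₁₀(r/r_ref)), then combine on an intensity basis.
cooling tower: 82.9 − 20·log₁₀(32.4/2.4) = 82.9 − 22.61 = 60.29 dB SPL.
fan: 83.4 − 20·log₁₀(10.7/2.4) = 83.4 − 12.98 = 70.42 dB SPL.
exhaust stack: 83.8 − 20·log₁₀(13.3/2.4) = 83.8 − 14.87 = 68.93 dB SPL.
Σ 10^(L/10) = 1.989e+07 → L_total = 10·log₁₀(1.989e+07) = 72.99 dB SPL.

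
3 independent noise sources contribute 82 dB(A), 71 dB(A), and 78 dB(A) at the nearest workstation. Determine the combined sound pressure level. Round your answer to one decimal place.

Incoherent sources combine by intensity addition: L_total = 10·log₁₀(Σ 10^(L_i/10)).
Σ 10^(L/10) = 10^(82/10) + 10^(71/10) + 10^(78/10) = 2.342e+08.
L_total = 10·log₁₀(2.342e+08) = 83.70 dB(A).

83.7 dB(A)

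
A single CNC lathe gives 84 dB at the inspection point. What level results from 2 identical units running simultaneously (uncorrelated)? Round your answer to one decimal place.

87.0 dB

N identical incoherent sources raise the level by 10·log₁₀ N.
L_total = 84 + 10·log₁₀(2) = 84 + 3.010 = 87.01 dB.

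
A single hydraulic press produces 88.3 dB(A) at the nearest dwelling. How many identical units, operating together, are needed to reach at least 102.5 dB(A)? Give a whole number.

27

N identical sources give L₁ + 10·log₁₀ N, so require 10·log₁₀ N ≥ 102.5 − 88.3 = 14.2 dB.
N ≥ 10^(14.2/10) = 26.303, so N = 27.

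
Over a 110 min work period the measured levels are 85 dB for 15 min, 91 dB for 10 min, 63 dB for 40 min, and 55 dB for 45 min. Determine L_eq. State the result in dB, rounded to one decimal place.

82.0 dB

L_eq = 10·log₁₀[(1/T)·Σ tᵢ·10^(Lᵢ/10)] with T = 110 min.
Σ tᵢ·10^(Lᵢ/10) = 15·10^(85/10) + 10·10^(91/10) + 40·10^(63/10) + 45·10^(55/10) = 1.743e+10.
L_eq = 10·log₁₀(1.743e+10/110) = 82.00 dB.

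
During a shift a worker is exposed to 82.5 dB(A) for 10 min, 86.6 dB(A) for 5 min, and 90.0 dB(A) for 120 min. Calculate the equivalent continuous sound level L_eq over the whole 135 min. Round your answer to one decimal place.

Weight each interval's intensity by its duration and average over T = 135 min:
Σ tᵢ·10^(Lᵢ/10) = 10·10^(82.5/10) + 5·10^(86.6/10) + 120·10^(90.0/10) = 1.241e+11.
L_eq = 10·log₁₀(1.241e+11/135) = 89.63 dB(A).

89.6 dB(A)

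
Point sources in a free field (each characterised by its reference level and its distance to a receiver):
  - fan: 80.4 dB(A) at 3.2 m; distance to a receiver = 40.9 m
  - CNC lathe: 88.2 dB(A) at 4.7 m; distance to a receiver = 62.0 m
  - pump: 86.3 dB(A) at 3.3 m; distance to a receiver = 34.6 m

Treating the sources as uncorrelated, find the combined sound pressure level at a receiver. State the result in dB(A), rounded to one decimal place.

First find each source's level at the receiver (point-source: −20·log₁₀(r/r_ref)), then combine on an intensity basis.
fan: 80.4 − 20·log₁₀(40.9/3.2) = 80.4 − 22.13 = 58.27 dB(A).
CNC lathe: 88.2 − 20·log₁₀(62.0/4.7) = 88.2 − 22.41 = 65.79 dB(A).
pump: 86.3 − 20·log₁₀(34.6/3.3) = 86.3 − 20.41 = 65.89 dB(A).
Σ 10^(L/10) = 8.348e+06 → L_total = 10·log₁₀(8.348e+06) = 69.22 dB(A).

69.2 dB(A)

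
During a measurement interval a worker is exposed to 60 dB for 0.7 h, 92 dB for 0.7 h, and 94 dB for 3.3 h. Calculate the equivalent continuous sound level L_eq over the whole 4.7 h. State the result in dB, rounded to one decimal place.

Weight each interval's intensity by its duration and average over T = 4.7 h:
Σ tᵢ·10^(Lᵢ/10) = 0.7·10^(60/10) + 0.7·10^(92/10) + 3.3·10^(94/10) = 9.399e+09.
L_eq = 10·log₁₀(9.399e+09/4.7) = 93.01 dB.

93.0 dB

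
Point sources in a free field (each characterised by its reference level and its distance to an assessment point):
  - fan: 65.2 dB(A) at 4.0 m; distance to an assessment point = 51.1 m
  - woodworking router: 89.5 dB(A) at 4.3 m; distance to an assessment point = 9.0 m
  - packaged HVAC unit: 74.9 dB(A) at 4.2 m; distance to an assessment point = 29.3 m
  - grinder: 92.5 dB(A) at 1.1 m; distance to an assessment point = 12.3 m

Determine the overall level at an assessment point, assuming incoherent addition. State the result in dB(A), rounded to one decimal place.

83.4 dB(A)

First find each source's level at the receiver (point-source: −20·log₁₀(r/r_ref)), then combine on an intensity basis.
fan: 65.2 − 20·log₁₀(51.1/4.0) = 65.2 − 22.13 = 43.07 dB(A).
woodworking router: 89.5 − 20·log₁₀(9.0/4.3) = 89.5 − 6.42 = 83.08 dB(A).
packaged HVAC unit: 74.9 − 20·log₁₀(29.3/4.2) = 74.9 − 16.87 = 58.03 dB(A).
grinder: 92.5 − 20·log₁₀(12.3/1.1) = 92.5 − 20.97 = 71.53 dB(A).
Σ 10^(L/10) = 2.183e+08 → L_total = 10·log₁₀(2.183e+08) = 83.39 dB(A).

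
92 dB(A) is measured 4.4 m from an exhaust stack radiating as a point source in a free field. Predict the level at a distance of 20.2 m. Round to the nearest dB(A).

79 dB(A)

Point-source attenuation: ΔL = 20·log₁₀(r₂/r₁) = 20·log₁₀(20.2/4.4) = 13.238 dB.
L₂ = 92 − 20·log₁₀(20.2/4.4) = 92 − 13.238 = 78.76 dB(A).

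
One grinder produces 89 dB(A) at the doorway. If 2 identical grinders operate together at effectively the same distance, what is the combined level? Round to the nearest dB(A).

92 dB(A)

L_total = L₁ + 10·log₁₀ N for N identical incoherent sources.
L_total = 89 + 10·log₁₀(2) = 89 + 3.010 = 92.01 dB(A).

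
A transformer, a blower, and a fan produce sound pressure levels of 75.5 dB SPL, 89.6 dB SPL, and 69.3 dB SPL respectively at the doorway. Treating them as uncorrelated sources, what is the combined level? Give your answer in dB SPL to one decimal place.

For uncorrelated sources the intensities add, so convert each level to linear form, sum, and take 10·log₁₀ of the total.
Σ 10^(L/10) = 10^(75.5/10) + 10^(89.6/10) + 10^(69.3/10) = 9.560e+08.
L_total = 10·log₁₀(9.560e+08) = 89.80 dB SPL.

89.8 dB SPL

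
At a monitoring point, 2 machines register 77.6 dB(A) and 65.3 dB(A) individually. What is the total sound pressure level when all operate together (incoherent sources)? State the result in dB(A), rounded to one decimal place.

Incoherent sources combine by intensity addition: L_total = 10·log₁₀(Σ 10^(L_i/10)).
Σ 10^(L/10) = 10^(77.6/10) + 10^(65.3/10) = 6.093e+07.
L_total = 10·log₁₀(6.093e+07) = 77.85 dB(A).

77.8 dB(A)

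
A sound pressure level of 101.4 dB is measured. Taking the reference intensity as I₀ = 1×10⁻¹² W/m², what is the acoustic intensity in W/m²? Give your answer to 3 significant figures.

0.0138 W/m²

L = 10·log₁₀(I/I₀) ⇒ I = I₀·10^(L/10) = 10⁻¹² × 10^10.14.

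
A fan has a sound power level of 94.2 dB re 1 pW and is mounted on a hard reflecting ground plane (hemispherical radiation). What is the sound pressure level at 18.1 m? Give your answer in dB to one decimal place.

61.1 dB

Free-field hemispherical radiation: L_p = L_w − 10·log₁₀(2π·r²), r = 18.1 m.
2π·r² = 2058 m², 10·log₁₀ of that is 33.135 dB.
L_p = 94.2 − 33.135 = 61.06 dB.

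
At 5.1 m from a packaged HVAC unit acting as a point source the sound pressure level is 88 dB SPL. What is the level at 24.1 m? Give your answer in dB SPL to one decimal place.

For a point source, L₂ = L₁ − 20·log₁₀(r₂/r₁).
L₂ = 88 − 20·log₁₀(24.1/5.1) = 88 − 13.489 = 74.51 dB SPL.

74.5 dB SPL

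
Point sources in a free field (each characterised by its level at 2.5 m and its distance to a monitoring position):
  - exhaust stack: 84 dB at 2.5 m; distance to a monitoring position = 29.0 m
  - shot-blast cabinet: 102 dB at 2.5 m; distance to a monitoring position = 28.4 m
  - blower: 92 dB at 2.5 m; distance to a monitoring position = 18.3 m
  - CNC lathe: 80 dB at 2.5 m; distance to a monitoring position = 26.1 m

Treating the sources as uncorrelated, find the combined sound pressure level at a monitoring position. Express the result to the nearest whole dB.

82 dB

Propagate each source to the receiver with L = L_ref − 20·log₁₀(r/r_ref), then add intensities.
exhaust stack: 84 − 20·log₁₀(29.0/2.5) = 84 − 21.29 = 62.71 dB.
shot-blast cabinet: 102 − 20·log₁₀(28.4/2.5) = 102 − 21.11 = 80.89 dB.
blower: 92 − 20·log₁₀(18.3/2.5) = 92 − 17.29 = 74.71 dB.
CNC lathe: 80 − 20·log₁₀(26.1/2.5) = 80 − 20.37 = 59.63 dB.
Σ 10^(L/10) = 1.552e+08 → L_total = 10·log₁₀(1.552e+08) = 81.91 dB.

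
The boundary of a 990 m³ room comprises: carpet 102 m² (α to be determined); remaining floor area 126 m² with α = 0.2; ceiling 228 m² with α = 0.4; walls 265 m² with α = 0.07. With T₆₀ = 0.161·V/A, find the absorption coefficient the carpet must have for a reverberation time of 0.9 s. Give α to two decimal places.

0.41

From T₆₀ = 0.161·V/A, the target T₆₀ = 0.9 s needs A = 0.161·990/0.9 = 177.10 m².
Absorption from the other surfaces = 126·0.2 + 228·0.4 + 265·0.07 = 134.95 m², so the carpet must supply 42.15 m² over 102 m².
α = 42.15/102 = 0.413.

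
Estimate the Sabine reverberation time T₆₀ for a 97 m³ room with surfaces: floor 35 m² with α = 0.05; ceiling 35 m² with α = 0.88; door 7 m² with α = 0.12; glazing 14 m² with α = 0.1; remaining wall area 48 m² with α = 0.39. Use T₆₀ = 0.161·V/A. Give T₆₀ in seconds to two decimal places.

0.29 s

A = Σ Sᵢαᵢ = 35·0.05 + 35·0.88 + 7·0.12 + 14·0.1 + 48·0.39 = 53.51 m².
T₆₀ = 0.161 × 97 / 53.51 = 0.292 s.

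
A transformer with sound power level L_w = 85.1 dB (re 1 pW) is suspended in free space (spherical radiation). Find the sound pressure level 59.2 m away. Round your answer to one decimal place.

38.7 dB

L_p = L_w − 10·log₁₀(4π·r²) with r = 59.2 m.
4π·r² = 4.404e+04 m², 10·log₁₀ of that is 46.439 dB.
L_p = 85.1 − 46.439 = 38.66 dB.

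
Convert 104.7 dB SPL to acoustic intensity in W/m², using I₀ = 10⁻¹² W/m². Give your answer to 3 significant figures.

L = 10·log₁₀(I/I₀) ⇒ I = I₀·10^(L/10) = 10⁻¹² × 10^10.47.

0.0295 W/m²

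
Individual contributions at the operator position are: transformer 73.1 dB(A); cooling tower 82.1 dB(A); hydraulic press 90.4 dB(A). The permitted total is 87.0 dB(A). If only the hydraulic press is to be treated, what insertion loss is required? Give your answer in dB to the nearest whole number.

The untreated sources together contribute 10^(73.1/10) + 10^(82.1/10) = 1.826e+08, i.e. 82.61 dB(A).
To meet 87.0 dB(A) overall, the treated hydraulic press may contribute at most 10^(87.0/10) − 1.826e+08 = 3.186e+08, i.e. 85.03 dB(A).
So the hydraulic press must be reduced from 90.4 to 85.03 dB(A): IL = 5.37 dB.

5 dB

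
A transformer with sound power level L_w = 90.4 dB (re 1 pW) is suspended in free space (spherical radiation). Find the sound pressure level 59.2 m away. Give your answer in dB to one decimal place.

Free-field spherical radiation: L_p = L_w − 10·log₁₀(4π·r²), r = 59.2 m.
4π·r² = 4.404e+04 m², 10·log₁₀ of that is 46.439 dB.
L_p = 90.4 − 46.439 = 43.96 dB.

44.0 dB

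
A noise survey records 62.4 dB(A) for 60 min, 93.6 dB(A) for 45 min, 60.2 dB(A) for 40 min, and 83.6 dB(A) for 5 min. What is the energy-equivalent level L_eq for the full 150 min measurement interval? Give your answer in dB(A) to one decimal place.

88.4 dB(A)

L_eq = 10·log₁₀[(1/T)·Σ tᵢ·10^(Lᵢ/10)] with T = 150 min.
Σ tᵢ·10^(Lᵢ/10) = 60·10^(62.4/10) + 45·10^(93.6/10) + 40·10^(60.2/10) + 5·10^(83.6/10) = 1.044e+11.
L_eq = 10·log₁₀(1.044e+11/150) = 88.43 dB(A).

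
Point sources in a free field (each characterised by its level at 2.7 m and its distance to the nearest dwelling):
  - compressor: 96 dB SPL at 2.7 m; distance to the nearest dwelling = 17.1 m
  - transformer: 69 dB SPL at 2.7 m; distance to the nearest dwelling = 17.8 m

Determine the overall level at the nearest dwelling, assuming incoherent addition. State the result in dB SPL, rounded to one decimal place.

First find each source's level at the receiver (point-source: −20·log₁₀(r/r_ref)), then combine on an intensity basis.
compressor: 96 − 20·log₁₀(17.1/2.7) = 96 − 16.03 = 79.97 dB SPL.
transformer: 69 − 20·log₁₀(17.8/2.7) = 69 − 16.38 = 52.62 dB SPL.
Σ 10^(L/10) = 9.943e+07 → L_total = 10·log₁₀(9.943e+07) = 79.98 dB SPL.

80.0 dB SPL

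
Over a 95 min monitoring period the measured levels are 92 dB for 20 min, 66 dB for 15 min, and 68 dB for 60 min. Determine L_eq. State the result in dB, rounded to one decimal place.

85.3 dB

Weight each interval's intensity by its duration and average over T = 95 min:
Σ tᵢ·10^(Lᵢ/10) = 20·10^(92/10) + 15·10^(66/10) + 60·10^(68/10) = 3.214e+10.
L_eq = 10·log₁₀(3.214e+10/95) = 85.29 dB.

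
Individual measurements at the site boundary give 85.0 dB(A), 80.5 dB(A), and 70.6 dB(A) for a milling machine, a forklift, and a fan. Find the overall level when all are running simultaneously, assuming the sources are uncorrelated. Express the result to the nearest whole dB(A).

Incoherent sources combine by intensity addition: L_total = 10·log₁₀(Σ 10^(L_i/10)).
Σ 10^(L/10) = 10^(85.0/10) + 10^(80.5/10) + 10^(70.6/10) = 4.399e+08.
L_total = 10·log₁₀(4.399e+08) = 86.43 dB(A).

86 dB(A)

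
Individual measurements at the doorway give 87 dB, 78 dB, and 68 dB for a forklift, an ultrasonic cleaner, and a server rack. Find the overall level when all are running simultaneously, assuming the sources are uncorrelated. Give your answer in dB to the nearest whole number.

Incoherent sources combine by intensity addition: L_total = 10·log₁₀(Σ 10^(L_i/10)).
Σ 10^(L/10) = 10^(87/10) + 10^(78/10) + 10^(68/10) = 5.706e+08.
L_total = 10·log₁₀(5.706e+08) = 87.56 dB.

88 dB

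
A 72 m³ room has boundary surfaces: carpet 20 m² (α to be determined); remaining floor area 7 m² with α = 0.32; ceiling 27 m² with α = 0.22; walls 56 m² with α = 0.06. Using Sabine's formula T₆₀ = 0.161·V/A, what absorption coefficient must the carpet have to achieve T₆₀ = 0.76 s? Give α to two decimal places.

A = 0.161·V/T₆₀ = 0.161·72/0.76 = 15.25 m² sabins.
Absorption from the other surfaces = 7·0.32 + 27·0.22 + 56·0.06 = 11.54 m², so the carpet must supply 3.71 m² over 20 m².
α = 3.71/20 = 0.186.

0.19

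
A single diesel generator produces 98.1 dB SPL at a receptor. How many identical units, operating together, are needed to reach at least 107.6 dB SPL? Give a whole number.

Need L₁ + 10·log₁₀ N ≥ 107.6, i.e. log₁₀ N ≥ 0.95.
N ≥ 10^(9.5/10) = 8.913, so N = 9.

9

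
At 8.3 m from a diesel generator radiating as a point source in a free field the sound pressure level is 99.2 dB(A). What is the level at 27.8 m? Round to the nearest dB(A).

For a point source, L₂ = L₁ − 20·log₁₀(r₂/r₁).
L₂ = 99.2 − 20·log₁₀(27.8/8.3) = 99.2 − 10.499 = 88.70 dB(A).

89 dB(A)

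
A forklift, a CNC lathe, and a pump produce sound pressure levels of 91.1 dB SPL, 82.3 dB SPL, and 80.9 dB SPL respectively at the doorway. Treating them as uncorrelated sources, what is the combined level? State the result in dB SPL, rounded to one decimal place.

Incoherent sources combine by intensity addition: L_total = 10·log₁₀(Σ 10^(L_i/10)).
Σ 10^(L/10) = 10^(91.1/10) + 10^(82.3/10) + 10^(80.9/10) = 1.581e+09.
L_total = 10·log₁₀(1.581e+09) = 91.99 dB SPL.

92.0 dB SPL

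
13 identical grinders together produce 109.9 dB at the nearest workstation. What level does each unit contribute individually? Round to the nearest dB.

99 dB

For N identical incoherent sources L_total = L₁ + 10·log₁₀ N, so L₁ = 109.9 − 10·log₁₀(13) = 109.9 − 11.139.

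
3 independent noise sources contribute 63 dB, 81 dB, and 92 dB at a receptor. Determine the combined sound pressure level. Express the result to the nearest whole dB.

For uncorrelated sources the intensities add, so convert each level to linear form, sum, and take 10·log₁₀ of the total.
Σ 10^(L/10) = 10^(63/10) + 10^(81/10) + 10^(92/10) = 1.713e+09.
L_total = 10·log₁₀(1.713e+09) = 92.34 dB.

92 dB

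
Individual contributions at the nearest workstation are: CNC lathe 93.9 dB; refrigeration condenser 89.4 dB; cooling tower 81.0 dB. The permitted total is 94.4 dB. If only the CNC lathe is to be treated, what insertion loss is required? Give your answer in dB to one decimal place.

The untreated sources together contribute 10^(89.4/10) + 10^(81.0/10) = 9.969e+08, i.e. 89.99 dB.
The limit corresponds to 10^(94.4/10) = 2.754e+09; subtracting the fixed part leaves 1.757e+09 for the CNC lathe, i.e. 92.45 dB.
Required insertion loss = 93.9 − 92.45 = 1.45 dB.

1.5 dB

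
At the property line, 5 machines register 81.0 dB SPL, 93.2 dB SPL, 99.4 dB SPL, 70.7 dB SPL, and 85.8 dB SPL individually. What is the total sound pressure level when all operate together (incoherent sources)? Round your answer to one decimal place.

Incoherent sources combine by intensity addition: L_total = 10·log₁₀(Σ 10^(L_i/10)).
Σ 10^(L/10) = 10^(81.0/10) + 10^(93.2/10) + 10^(99.4/10) + 10^(70.7/10) + 10^(85.8/10) = 1.132e+10.
L_total = 10·log₁₀(1.132e+10) = 100.54 dB SPL.

100.5 dB SPL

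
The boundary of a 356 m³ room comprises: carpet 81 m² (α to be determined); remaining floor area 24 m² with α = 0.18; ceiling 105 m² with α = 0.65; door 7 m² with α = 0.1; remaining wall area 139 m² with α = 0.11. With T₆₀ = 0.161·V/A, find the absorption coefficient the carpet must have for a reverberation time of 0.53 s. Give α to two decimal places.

0.24

From T₆₀ = 0.161·V/A, the target T₆₀ = 0.53 s needs A = 0.161·356/0.53 = 108.14 m².
Absorption from the other surfaces = 24·0.18 + 105·0.65 + 7·0.1 + 139·0.11 = 88.56 m², so the carpet must supply 19.58 m² over 81 m².
α = 19.58/81 = 0.242.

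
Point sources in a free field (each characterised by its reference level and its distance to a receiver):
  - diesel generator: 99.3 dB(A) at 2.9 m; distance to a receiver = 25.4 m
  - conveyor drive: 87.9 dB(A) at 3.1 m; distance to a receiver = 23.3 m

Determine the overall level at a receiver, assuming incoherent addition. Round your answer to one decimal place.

80.9 dB(A)

First find each source's level at the receiver (point-source: −20·log₁₀(r/r_ref)), then combine on an intensity basis.
diesel generator: 99.3 − 20·log₁₀(25.4/2.9) = 99.3 − 18.85 = 80.45 dB(A).
conveyor drive: 87.9 − 20·log₁₀(23.3/3.1) = 87.9 − 17.52 = 70.38 dB(A).
Σ 10^(L/10) = 1.219e+08 → L_total = 10·log₁₀(1.219e+08) = 80.86 dB(A).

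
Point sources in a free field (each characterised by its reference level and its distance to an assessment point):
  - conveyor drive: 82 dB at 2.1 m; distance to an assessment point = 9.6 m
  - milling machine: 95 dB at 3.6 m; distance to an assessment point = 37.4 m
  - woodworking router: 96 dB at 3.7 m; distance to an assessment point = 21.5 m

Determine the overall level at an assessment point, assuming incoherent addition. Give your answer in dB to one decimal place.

First find each source's level at the receiver (point-source: −20·log₁₀(r/r_ref)), then combine on an intensity basis.
conveyor drive: 82 − 20·log₁₀(9.6/2.1) = 82 − 13.20 = 68.80 dB.
milling machine: 95 − 20·log₁₀(37.4/3.6) = 95 − 20.33 = 74.67 dB.
woodworking router: 96 − 20·log₁₀(21.5/3.7) = 96 − 15.28 = 80.72 dB.
Σ 10^(L/10) = 1.548e+08 → L_total = 10·log₁₀(1.548e+08) = 81.90 dB.

81.9 dB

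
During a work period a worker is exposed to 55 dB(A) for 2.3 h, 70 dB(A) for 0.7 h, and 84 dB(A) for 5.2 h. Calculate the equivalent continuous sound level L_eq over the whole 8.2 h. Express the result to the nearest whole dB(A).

82 dB(A)

L_eq = 10·log₁₀[(1/T)·Σ tᵢ·10^(Lᵢ/10)] with T = 8.2 h.
Σ tᵢ·10^(Lᵢ/10) = 2.3·10^(55/10) + 0.7·10^(70/10) + 5.2·10^(84/10) = 1.314e+09.
L_eq = 10·log₁₀(1.314e+09/8.2) = 82.05 dB(A).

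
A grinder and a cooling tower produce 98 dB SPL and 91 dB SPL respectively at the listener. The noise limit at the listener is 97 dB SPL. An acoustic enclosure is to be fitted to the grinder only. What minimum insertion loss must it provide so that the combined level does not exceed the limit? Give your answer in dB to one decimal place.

2.3 dB

Fixed contribution from the other source: Σ 10^(L/10) = 10^(91/10) = 1.259e+09 (91.00 dB SPL).
The limit corresponds to 10^(97/10) = 5.012e+09; subtracting the fixed part leaves 3.753e+09 for the grinder, i.e. 95.74 dB SPL.
Required insertion loss = 98 − 95.74 = 2.26 dB.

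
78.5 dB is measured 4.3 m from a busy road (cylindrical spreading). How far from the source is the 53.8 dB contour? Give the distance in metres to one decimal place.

Line-source spreading drops the level by 10·log₁₀(r₂/r₁); inverting, r₂/r₁ = 10^(ΔL/10).
r₂ = 4.3·10^((78.5−53.8)/10) = 4.3·10^(24.7/10) = 1269.02 m.

1269.0 m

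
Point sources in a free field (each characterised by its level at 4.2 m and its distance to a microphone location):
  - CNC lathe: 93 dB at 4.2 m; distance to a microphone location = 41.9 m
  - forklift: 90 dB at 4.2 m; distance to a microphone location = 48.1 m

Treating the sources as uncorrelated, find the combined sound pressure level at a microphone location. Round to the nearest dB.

Apply inverse-square spreading to bring every level to the receiver, then sum 10^(L/10).
CNC lathe: 93 − 20·log₁₀(41.9/4.2) = 93 − 19.98 = 73.02 dB.
forklift: 90 − 20·log₁₀(48.1/4.2) = 90 − 21.18 = 68.82 dB.
Σ 10^(L/10) = 2.767e+07 → L_total = 10·log₁₀(2.767e+07) = 74.42 dB.

74 dB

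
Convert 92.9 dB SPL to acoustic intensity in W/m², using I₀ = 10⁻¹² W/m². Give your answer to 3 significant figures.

0.00195 W/m²

I = I₀·10^(L/10) = 10⁻¹² × 10^(92.9/10) = 10^(-2.710).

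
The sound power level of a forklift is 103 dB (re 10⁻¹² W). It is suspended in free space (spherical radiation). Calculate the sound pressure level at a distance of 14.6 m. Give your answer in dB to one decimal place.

68.7 dB

Free-field spherical radiation: L_p = L_w − 10·log₁₀(4π·r²), r = 14.6 m.
4π·r² = 2679 m², 10·log₁₀ of that is 34.279 dB.
L_p = 103 − 34.279 = 68.72 dB.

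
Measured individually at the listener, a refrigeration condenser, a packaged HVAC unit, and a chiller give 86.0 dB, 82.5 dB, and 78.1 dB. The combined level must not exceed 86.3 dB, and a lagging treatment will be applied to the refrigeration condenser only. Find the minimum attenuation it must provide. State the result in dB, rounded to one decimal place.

Everything except the refrigeration condenser sums to 10^(82.5/10) + 10^(78.1/10) = 2.424e+08 in linear terms, 83.85 dB.
To meet 86.3 dB overall, the treated refrigeration condenser may contribute at most 10^(86.3/10) − 2.424e+08 = 1.842e+08, i.e. 82.65 dB.
So the refrigeration condenser must be reduced from 86.0 to 82.65 dB: IL = 3.35 dB.

3.3 dB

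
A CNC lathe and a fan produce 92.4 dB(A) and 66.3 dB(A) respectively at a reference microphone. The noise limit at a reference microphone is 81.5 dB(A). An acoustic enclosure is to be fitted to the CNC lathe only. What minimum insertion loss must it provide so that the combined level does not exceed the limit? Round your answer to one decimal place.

The untreated sources together contribute 10^(66.3/10) = 4.266e+06, i.e. 66.30 dB(A).
To meet 81.5 dB(A) overall, the treated CNC lathe may contribute at most 10^(81.5/10) − 4.266e+06 = 1.370e+08, i.e. 81.37 dB(A).
Required insertion loss = 92.4 − 81.37 = 11.03 dB.

11.0 dB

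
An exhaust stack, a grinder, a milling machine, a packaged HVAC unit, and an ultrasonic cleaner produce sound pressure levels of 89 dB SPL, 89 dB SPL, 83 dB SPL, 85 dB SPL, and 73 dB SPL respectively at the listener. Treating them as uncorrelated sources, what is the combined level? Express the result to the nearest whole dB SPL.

Incoherent sources combine by intensity addition: L_total = 10·log₁₀(Σ 10^(L_i/10)).
Σ 10^(L/10) = 10^(89/10) + 10^(89/10) + 10^(83/10) + 10^(85/10) + 10^(73/10) = 2.124e+09.
L_total = 10·log₁₀(2.124e+09) = 93.27 dB SPL.

93 dB SPL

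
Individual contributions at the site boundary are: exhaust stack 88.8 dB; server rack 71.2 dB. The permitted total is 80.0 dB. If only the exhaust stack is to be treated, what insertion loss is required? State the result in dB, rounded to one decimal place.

9.4 dB

Fixed contribution from the other source: Σ 10^(L/10) = 10^(71.2/10) = 1.318e+07 (71.20 dB).
To meet 80.0 dB overall, the treated exhaust stack may contribute at most 10^(80.0/10) − 1.318e+07 = 8.682e+07, i.e. 79.39 dB.
Required insertion loss = 88.8 − 79.39 = 9.41 dB.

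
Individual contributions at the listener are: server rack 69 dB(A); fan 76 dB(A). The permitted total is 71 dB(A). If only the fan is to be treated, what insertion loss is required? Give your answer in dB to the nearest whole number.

Fixed contribution from the other source: Σ 10^(L/10) = 10^(69/10) = 7.943e+06 (69.00 dB(A)).
The limit corresponds to 10^(71/10) = 1.259e+07; subtracting the fixed part leaves 4.646e+06 for the fan, i.e. 66.67 dB(A).
Required insertion loss = 76 − 66.67 = 9.33 dB.

9 dB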